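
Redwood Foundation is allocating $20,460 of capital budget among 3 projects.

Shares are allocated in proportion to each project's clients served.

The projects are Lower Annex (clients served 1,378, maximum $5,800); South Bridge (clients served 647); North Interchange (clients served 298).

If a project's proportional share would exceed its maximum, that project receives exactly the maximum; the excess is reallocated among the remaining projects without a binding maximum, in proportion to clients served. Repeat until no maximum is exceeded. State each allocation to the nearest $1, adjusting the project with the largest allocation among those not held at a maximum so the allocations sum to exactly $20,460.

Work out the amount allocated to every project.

Lower Annex: $5,800; South Bridge: $10,037; North Interchange: $4,623

Sum of clients served: 2,323.
Proportional shares (ignoring caps): Lower Annex 12,136.84; South Bridge 5,698.502; North Interchange 2,624.66.
Held at cap: Lower Annex ($5,800); balance $14,660 reallocated over remaining clients served 945.
Shares after redistribution: South Bridge 10,037.06 → $10,037; North Interchange 4,622.94 → $4,623.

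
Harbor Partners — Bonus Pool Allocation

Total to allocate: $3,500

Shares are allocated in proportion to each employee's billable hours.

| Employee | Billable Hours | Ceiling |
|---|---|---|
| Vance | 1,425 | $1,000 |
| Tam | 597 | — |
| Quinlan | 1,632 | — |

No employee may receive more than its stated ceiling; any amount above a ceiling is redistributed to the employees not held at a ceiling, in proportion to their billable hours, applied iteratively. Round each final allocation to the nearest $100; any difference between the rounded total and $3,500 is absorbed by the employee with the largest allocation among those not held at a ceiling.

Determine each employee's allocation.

Vance: $1,000; Tam: $700; Quinlan: $1,800

Sum of billable hours: 3,654.
Pro-rata shares before constraints: Vance 1,364.94; Tam 571.84; Quinlan 1,563.22.
Cap binds for Vance ($1,000); remaining pool $2,500 reallocated over remaining billable hours 2,229.
Shares after redistribution: Tam 669.58 → $700; Quinlan 1,830.42 → $1,800.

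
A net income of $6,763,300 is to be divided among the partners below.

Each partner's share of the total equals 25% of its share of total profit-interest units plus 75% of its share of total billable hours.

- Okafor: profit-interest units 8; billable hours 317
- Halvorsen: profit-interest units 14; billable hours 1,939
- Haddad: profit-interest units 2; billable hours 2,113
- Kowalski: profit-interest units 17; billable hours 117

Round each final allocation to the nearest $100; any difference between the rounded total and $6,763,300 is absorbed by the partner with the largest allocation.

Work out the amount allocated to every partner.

Okafor: $688,400 · Halvorsen: $2,769,800 · Haddad: $2,471,700 · Kowalski: $833,400

Profit-interest units total 41; billable hours total 4,486.
Blended shares (25% profit-interest units + 75% billable hours): Okafor 0.1018; Halvorsen 0.4095; Haddad 0.3655; Kowalski 0.1232.
Raw shares: Okafor 688,359.91; Halvorsen 2,769,849.09; Haddad 2,471,721.28; Kowalski 833,369.72.
After rounding ($100): Okafor $688,400; Halvorsen $2,769,800; Haddad $2,471,700; Kowalski $833,400. Sum = $6,763,300.
Rounded total matches; no reconciliation needed.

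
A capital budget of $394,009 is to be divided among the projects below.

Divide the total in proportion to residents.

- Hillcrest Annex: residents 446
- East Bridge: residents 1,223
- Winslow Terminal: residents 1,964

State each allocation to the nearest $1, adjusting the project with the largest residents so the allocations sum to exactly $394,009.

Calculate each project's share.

Sum of residents: 446 + 1,223 + 1,964 = 3,633.
Proportional shares: Hillcrest Annex 48,369.95; East Bridge 132,637.77; Winslow Terminal 213,001.29.
Rounded to nearest $1: Hillcrest Annex $48,370; East Bridge $132,638; Winslow Terminal $213,001. Sum = $394,009.
Sum already equals the total — no adjustment.

Hillcrest Annex: $48,370 · East Bridge: $132,638 · Winslow Terminal: $213,001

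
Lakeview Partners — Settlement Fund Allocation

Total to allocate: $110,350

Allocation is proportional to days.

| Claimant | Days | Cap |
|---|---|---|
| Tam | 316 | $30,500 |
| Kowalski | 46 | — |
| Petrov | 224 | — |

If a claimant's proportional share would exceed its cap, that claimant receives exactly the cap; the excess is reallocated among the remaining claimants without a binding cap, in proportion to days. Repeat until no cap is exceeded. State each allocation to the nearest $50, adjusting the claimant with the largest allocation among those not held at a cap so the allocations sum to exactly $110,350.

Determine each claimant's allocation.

Total days = 586.
Pro-rata shares before constraints: Tam 59,506.14; Kowalski 8,662.29; Petrov 42,181.57.
Capped: Tam ($30,500); balance $79,850 reallocated over remaining days 270.
Remaining shares: Kowalski 13,604.07 → $13,600; Petrov 66,245.93 → $66,250.

Tam: $30,500; Kowalski: $13,600; Petrov: $66,250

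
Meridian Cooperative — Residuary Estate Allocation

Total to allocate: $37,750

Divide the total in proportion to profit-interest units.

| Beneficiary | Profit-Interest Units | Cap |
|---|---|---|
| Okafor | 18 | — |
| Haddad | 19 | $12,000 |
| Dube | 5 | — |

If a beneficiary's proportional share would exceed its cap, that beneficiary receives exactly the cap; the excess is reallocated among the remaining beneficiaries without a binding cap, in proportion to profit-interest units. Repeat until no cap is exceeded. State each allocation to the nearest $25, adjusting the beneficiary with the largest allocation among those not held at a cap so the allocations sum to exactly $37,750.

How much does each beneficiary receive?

Total profit-interest units = 42.
Pro-rata shares before constraints: Okafor 16,178.57; Haddad 17,077.38; Dube 4,494.05.
Held at cap: Haddad ($12,000); remaining pool $25,750 reallocated over remaining profit-interest units 23.
Redistributed shares: Okafor 20,152.17 → $20,150; Dube 5,597.83 → $5,600.

Okafor: $20,150 | Haddad: $12,000 | Dube: $5,600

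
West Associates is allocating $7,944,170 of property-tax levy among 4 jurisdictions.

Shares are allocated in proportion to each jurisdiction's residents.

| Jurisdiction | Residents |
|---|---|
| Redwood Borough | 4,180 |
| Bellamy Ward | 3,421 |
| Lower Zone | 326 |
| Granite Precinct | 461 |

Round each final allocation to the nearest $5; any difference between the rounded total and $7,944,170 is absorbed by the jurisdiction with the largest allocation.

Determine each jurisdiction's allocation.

Sum of residents: 8,388.
Pro-rata amounts: Redwood Borough 4,180/8,388 × $7,944,170 = 3,958,825.77; Bellamy Ward 3,421/8,388 × $7,944,170 = 3,239,986.36; Lower Zone 326/8,388 × $7,944,170 = 308,750.53; Granite Precinct 461/8,388 × $7,944,170 = 436,607.34.
After rounding ($5): Redwood Borough $3,958,825; Bellamy Ward $3,239,985; Lower Zone $308,750; Granite Precinct $436,605. Sum = $7,944,165.
Difference $7,944,170 − $7,944,165 = +$5 applied to largest allocation (Redwood Borough): Redwood Borough becomes $3,958,830.

Redwood Borough: $3,958,830 · Bellamy Ward: $3,239,985 · Lower Zone: $308,750 · Granite Precinct: $436,605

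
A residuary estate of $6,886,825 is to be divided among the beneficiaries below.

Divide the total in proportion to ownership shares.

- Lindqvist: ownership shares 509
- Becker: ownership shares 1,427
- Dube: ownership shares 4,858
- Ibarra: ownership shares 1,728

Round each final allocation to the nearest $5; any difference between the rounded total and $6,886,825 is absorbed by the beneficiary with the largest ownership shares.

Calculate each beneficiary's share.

Ownership shares total: 8,522.
Raw shares: Lindqvist 509/8,522 × $6,886,825 = 411,334.65; Becker 1,427/8,522 × $6,886,825 = 1,153,191.65; Dube 4,858/8,522 × $6,886,825 = 3,925,861.99; Ibarra 1,728/8,522 × $6,886,825 = 1,396,436.70.
At nearest $5: Lindqvist $411,335; Becker $1,153,190; Dube $3,925,860; Ibarra $1,396,435. Sum = $6,886,820.
Difference $6,886,825 − $6,886,820 = +$5 applied to largest ownership shares (Dube): Dube becomes $3,925,865.

Lindqvist: $411,335 · Becker: $1,153,190 · Dube: $3,925,865 · Ibarra: $1,396,435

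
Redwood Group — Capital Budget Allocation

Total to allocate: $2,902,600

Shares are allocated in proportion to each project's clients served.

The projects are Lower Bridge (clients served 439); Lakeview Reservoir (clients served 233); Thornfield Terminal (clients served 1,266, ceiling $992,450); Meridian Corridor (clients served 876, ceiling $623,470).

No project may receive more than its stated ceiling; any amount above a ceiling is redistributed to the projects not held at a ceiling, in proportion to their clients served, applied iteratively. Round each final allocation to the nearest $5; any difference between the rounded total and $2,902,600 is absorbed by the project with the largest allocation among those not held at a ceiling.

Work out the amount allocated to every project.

Lower Bridge: $840,555 · Lakeview Reservoir: $446,125 · Thornfield Terminal: $992,450 · Meridian Corridor: $623,470

Combined clients served = 2,814.
Unconstrained shares: Lower Bridge 452,822.10; Lakeview Reservoir 240,336.11; Thornfield Terminal 1,305,860.55; Meridian Corridor 903,581.24.
Cap binds for Thornfield Terminal ($992,450), Meridian Corridor ($623,470); residual $1,286,680 reallocated over remaining clients served 672.
Remaining shares: Lower Bridge 840,554.35 → $840,555; Lakeview Reservoir 446,125.65 → $446,125.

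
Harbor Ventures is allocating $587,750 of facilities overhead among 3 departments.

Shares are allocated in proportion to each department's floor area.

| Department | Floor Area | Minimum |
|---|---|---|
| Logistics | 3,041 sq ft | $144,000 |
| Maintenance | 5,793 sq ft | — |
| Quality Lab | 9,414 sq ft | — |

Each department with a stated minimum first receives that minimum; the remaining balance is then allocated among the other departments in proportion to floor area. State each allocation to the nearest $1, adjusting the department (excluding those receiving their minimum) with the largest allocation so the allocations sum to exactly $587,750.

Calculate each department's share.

Fund the minimums — Logistics $144,000. Residual $443,750.
Residual split over remaining floor area 15,207: Maintenance 169,043.45 → $169,043; Quality Lab 274,706.55 → $274,707.

Logistics: $144,000 · Maintenance: $169,043 · Quality Lab: $274,707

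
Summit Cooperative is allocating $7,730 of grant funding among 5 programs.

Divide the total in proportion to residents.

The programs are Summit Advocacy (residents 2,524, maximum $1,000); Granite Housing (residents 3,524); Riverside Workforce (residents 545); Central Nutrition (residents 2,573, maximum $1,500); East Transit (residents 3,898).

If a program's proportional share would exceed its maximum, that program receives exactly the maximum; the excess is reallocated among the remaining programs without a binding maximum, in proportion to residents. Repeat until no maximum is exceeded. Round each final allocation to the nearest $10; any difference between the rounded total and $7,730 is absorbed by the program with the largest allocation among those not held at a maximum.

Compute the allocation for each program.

Residents total: 13,064.
Proportional shares (ignoring caps): Summit Advocacy 1,493.46; Granite Housing 2,085.16; Riverside Workforce 322.48; Central Nutrition 1,522.45; East Transit 2,306.46.
Cap binds for Summit Advocacy ($1,000), Central Nutrition ($1,500); remaining pool $5,230 reallocated over remaining residents 7,967.
Redistributed shares: Granite Housing 2,313.36 → $2,310; Riverside Workforce 357.77 → $360; East Transit 2,558.87 → $2,560.

Summit Advocacy: $1,000 | Granite Housing: $2,310 | Riverside Workforce: $360 | Central Nutrition: $1,500 | East Transit: $2,560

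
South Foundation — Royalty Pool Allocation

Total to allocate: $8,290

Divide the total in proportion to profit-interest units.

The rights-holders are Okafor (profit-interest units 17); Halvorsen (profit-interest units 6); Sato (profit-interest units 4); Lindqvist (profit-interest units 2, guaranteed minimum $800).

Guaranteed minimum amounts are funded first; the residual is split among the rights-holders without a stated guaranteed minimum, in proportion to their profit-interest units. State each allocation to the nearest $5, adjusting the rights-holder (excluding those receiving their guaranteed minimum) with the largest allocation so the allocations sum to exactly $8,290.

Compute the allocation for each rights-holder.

Fund the minimums — Lindqvist $800. Remaining pool $7,490.
Remaining pool split over remaining profit-interest units 27: Okafor 4,715.93 → $4,715; Halvorsen 1,664.44 → $1,665; Sato 1,109.63 → $1,110.

Okafor: $4,715 | Halvorsen: $1,665 | Sato: $1,110 | Lindqvist: $800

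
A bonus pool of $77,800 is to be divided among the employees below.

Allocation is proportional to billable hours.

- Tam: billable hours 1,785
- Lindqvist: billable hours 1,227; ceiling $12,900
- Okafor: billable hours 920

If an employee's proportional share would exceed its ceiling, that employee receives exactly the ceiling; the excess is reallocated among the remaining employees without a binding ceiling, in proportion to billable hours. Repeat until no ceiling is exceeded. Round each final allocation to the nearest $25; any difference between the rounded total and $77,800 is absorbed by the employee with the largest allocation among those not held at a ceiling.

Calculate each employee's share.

Total billable hours = 3,932.
Proportional shares (ignoring caps): Tam 35,318.67; Lindqvist 24,277.87; Okafor 18,203.46.
Cap binds for Lindqvist ($12,900); remaining pool $64,900 reallocated over remaining billable hours 2,705.
Remaining shares: Tam 42,826.80 → $42,825; Okafor 22,073.20 → $22,075.

Tam: $42,825 | Lindqvist: $12,900 | Okafor: $22,075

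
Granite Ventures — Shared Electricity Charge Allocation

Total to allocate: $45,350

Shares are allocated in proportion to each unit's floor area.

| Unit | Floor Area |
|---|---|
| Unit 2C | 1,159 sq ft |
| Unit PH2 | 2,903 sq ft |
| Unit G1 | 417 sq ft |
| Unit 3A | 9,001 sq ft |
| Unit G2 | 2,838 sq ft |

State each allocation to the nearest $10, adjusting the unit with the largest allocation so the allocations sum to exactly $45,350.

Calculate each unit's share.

Combined floor area = 16,318.
Raw shares: Unit 2C 1,159/16,318 × $45,350 = 3,221.02; Unit PH2 2,903/16,318 × $45,350 = 8,067.84; Unit G1 417/16,318 × $45,350 = 1,158.90; Unit 3A 9,001/16,318 × $45,350 = 25,015.04; Unit G2 2,838/16,318 × $45,350 = 7,887.20.
At nearest $10: Unit 2C $3,220; Unit PH2 $8,070; Unit G1 $1,160; Unit 3A $25,020; Unit G2 $7,890. Sum = $45,360.
Difference $45,350 − $45,360 = −$10 applied to largest allocation (Unit 3A): Unit 3A becomes $25,010.

Unit 2C: $3,220; Unit PH2: $8,070; Unit G1: $1,160; Unit 3A: $25,010; Unit G2: $7,890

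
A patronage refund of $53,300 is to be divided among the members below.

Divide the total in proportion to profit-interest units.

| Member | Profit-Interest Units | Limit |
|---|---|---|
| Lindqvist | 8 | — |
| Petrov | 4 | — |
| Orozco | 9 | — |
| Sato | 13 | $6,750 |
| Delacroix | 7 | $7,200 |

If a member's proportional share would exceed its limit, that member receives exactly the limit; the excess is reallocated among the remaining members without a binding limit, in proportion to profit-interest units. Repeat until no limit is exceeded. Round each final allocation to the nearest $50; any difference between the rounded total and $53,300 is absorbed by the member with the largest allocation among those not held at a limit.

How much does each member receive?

Lindqvist: $15,000 | Petrov: $7,500 | Orozco: $16,850 | Sato: $6,750 | Delacroix: $7,200

Sum of profit-interest units: 41.
Unconstrained shares: Lindqvist 10,400.00; Petrov 5,200.00; Orozco 11,700.00; Sato 16,900.00; Delacroix 9,100.00.
Cap binds for Sato ($6,750), Delacroix ($7,200); residual $39,350 reallocated over remaining profit-interest units 21.
Shares after redistribution: Lindqvist 14,990.48 → $15,000; Petrov 7,495.24 → $7,500; Orozco 16,864.29 → $16,850.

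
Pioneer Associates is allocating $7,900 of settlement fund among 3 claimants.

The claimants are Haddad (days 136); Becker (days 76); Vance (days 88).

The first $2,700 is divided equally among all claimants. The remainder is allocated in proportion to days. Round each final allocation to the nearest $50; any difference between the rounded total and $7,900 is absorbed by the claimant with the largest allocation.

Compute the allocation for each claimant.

Haddad: $3,250 · Becker: $2,200 · Vance: $2,450

First tranche $2,700 split equally: $900 each.
Remainder $5,200 by days (total 300): Haddad 2,357.33 → $2,350; Becker 1,317.33 → $1,300; Vance 1,525.33 → $1,550.
Totals: Haddad $900 + $2,350 = $3,250; Becker $900 + $1,300 = $2,200; Vance $900 + $1,550 = $2,450.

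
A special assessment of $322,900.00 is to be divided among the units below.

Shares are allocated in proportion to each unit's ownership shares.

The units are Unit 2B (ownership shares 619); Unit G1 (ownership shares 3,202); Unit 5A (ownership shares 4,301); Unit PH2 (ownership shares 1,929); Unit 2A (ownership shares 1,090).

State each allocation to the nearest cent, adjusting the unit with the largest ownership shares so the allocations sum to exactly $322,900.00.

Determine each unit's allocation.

Unit 2B: $17,940.50; Unit G1: $92,803.68; Unit 5A: $124,656.03; Unit PH2: $55,908.28; Unit 2A: $31,591.51

Ownership shares total: 619 + 3,202 + 4,301 + 1,929 + 1,090 = 11,141.
Unrounded shares: Unit 2B 17,940.4991; Unit G1 92,803.6801; Unit 5A 124,656.0363; Unit PH2 55,908.2757; Unit 2A 31,591.5088.
After rounding (cent): Unit 2B $17,940.50; Unit G1 $92,803.68; Unit 5A $124,656.04; Unit PH2 $55,908.28; Unit 2A $31,591.51. Sum = $322,900.01.
Difference $322,900.00 − $322,900.01 = −$0.01 applied to largest ownership shares (Unit 5A): Unit 5A becomes $124,656.03.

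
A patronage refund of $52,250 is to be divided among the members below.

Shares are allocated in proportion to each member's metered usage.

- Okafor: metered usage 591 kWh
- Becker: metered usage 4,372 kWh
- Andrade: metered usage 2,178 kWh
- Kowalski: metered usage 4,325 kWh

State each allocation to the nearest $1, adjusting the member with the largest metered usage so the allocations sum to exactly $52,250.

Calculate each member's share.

Total metered usage = 591 + 4,372 + 2,178 + 4,325 = 11,466.
Pro-rata amounts: Okafor 2,693.16; Becker 19,922.99; Andrade 9,925.04; Kowalski 19,708.81.
After rounding ($1): Okafor $2,693; Becker $19,923; Andrade $9,925; Kowalski $19,709. Sum = $52,250.
Sum already equals the total — no adjustment.

Okafor: $2,693 | Becker: $19,923 | Andrade: $9,925 | Kowalski: $19,709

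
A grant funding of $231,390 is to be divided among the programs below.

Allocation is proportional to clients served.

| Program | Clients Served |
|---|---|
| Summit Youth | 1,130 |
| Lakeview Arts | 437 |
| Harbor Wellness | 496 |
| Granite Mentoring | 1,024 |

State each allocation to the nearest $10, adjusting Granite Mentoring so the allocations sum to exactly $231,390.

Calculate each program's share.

Combined clients served = 3,087.
Unrounded shares: Summit Youth 1,130/3,087 × $231,390 = 84,700.58; Lakeview Arts 437/3,087 × $231,390 = 32,755.89; Harbor Wellness 496/3,087 × $231,390 = 37,178.31; Granite Mentoring 1,024/3,087 × $231,390 = 76,755.22.
After rounding ($10): Summit Youth $84,700; Lakeview Arts $32,760; Harbor Wellness $37,180; Granite Mentoring $76,760. Sum = $231,400.
Difference $231,390 − $231,400 = −$10 applied to Granite Mentoring: Granite Mentoring becomes $76,750.

Summit Youth: $84,700 | Lakeview Arts: $32,760 | Harbor Wellness: $37,180 | Granite Mentoring: $76,750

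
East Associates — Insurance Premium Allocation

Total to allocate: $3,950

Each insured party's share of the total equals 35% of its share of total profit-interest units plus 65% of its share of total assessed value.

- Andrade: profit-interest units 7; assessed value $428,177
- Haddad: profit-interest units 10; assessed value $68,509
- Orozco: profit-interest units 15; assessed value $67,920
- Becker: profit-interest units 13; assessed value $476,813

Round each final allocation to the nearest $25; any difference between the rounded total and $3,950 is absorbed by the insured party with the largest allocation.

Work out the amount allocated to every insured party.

Profit-interest units total 45; assessed value total 1,041,419.
Blended shares (35% profit-interest units + 65% assessed value): Andrade 0.3217; Haddad 0.1205; Orozco 0.1591; Becker 0.3987.
Unrounded shares: Andrade 1,270.68; Haddad 476.12; Orozco 628.28; Becker 1,574.92.
At nearest $25: Andrade $1,275; Haddad $475; Orozco $625; Becker $1,575. Sum = $3,950.
Sum already equals the total — no adjustment.

Andrade: $1,275; Haddad: $475; Orozco: $625; Becker: $1,575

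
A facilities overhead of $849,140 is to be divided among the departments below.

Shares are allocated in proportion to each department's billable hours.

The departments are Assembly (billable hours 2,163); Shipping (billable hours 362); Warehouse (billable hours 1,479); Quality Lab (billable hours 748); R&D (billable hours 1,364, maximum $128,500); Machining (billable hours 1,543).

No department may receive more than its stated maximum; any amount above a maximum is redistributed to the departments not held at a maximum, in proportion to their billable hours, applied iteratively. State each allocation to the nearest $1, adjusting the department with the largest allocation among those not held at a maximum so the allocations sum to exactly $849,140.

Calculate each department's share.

Combined billable hours = 7,659.
Unconstrained shares: Assembly 239,808.05; Shipping 40,134.31; Warehouse 163,974.16; Quality Lab 82,929.46; R&D 151,224.31; Machining 171,069.72.
Capped: R&D ($128,500); balance $720,640 reallocated over remaining billable hours 6,295.
Redistributed shares: Assembly 247,616.25 → $247,616; Shipping 41,441.09 → $41,441; Warehouse 169,313.19 → $169,313; Quality Lab 85,629.66 → $85,630; Machining 176,639.80 → $176,640.

Assembly: $247,616 · Shipping: $41,441 · Warehouse: $169,313 · Quality Lab: $85,630 · R&D: $128,500 · Machining: $176,640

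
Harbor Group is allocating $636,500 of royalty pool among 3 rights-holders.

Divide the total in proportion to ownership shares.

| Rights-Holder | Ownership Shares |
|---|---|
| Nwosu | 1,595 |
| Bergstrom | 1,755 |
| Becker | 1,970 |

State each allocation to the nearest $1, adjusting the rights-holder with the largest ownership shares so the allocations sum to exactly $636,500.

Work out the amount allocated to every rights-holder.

Nwosu: $190,830 · Bergstrom: $209,973 · Becker: $235,697

Combined ownership shares = 5,320.
Unrounded shares: Nwosu 1,595/5,320 × $636,500 = 190,830.36; Bergstrom 1,755/5,320 × $636,500 = 209,973.21; Becker 1,970/5,320 × $636,500 = 235,696.43.
After rounding ($1): Nwosu $190,830; Bergstrom $209,973; Becker $235,696. Sum = $636,499.
Difference $636,500 − $636,499 = +$1 applied to largest ownership shares (Becker): Becker becomes $235,697.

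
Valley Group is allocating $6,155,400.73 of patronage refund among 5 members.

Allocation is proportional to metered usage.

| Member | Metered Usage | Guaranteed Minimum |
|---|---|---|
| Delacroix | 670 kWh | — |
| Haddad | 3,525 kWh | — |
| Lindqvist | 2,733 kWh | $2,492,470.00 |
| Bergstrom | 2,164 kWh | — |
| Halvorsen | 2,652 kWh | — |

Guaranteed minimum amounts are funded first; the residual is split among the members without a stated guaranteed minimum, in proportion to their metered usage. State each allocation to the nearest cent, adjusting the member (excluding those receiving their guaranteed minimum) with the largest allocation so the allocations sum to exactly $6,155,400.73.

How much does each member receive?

Delacroix: $272,351.97 · Haddad: $1,432,896.55 · Lindqvist: $2,492,470.00 · Bergstrom: $879,656.21 · Halvorsen: $1,078,026.00

Fund the minimums — Lindqvist $2,492,470.00. Residual $3,662,930.73.
Residual split over remaining metered usage 9,011: Delacroix 272,351.9686 → $272,351.97; Haddad 1,432,896.5512 → $1,432,896.55; Bergstrom 879,656.2090 → $879,656.21; Halvorsen 1,078,026.0011 → $1,078,026.00.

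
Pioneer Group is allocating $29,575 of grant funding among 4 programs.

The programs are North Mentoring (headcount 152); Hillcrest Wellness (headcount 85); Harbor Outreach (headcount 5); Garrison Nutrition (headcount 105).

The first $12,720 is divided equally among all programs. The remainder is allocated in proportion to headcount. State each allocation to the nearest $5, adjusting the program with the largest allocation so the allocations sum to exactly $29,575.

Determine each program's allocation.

$12,720 shared equally gives $3,180 per program.
Remainder $16,855 by headcount (total 347): North Mentoring 7,383.17 → $7,385; Hillcrest Wellness 4,128.75 → $4,130; Harbor Outreach 242.87 → $245; Garrison Nutrition 5,100.22 → $5,100.
Rounding difference −$5 on remainder applied to North Mentoring.
Totals: North Mentoring $3,180 + $7,380 = $10,560; Hillcrest Wellness $3,180 + $4,130 = $7,310; Harbor Outreach $3,180 + $245 = $3,425; Garrison Nutrition $3,180 + $5,100 = $8,280.

North Mentoring: $10,560; Hillcrest Wellness: $7,310; Harbor Outreach: $3,425; Garrison Nutrition: $8,280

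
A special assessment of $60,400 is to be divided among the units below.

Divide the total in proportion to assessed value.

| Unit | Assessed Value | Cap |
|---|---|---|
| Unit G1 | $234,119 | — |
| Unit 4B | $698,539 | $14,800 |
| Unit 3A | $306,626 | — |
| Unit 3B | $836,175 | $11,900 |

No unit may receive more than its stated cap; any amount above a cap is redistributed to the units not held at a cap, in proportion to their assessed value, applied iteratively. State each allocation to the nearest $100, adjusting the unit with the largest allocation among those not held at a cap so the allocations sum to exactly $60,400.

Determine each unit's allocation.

Assessed value total: 2,075,459.
Pro-rata shares before constraints: Unit G1 6,813.33; Unit 4B 20,328.88; Unit 3A 8,923.43; Unit 3B 24,334.36.
Held at cap: Unit 4B ($14,800), Unit 3B ($11,900); remaining pool $33,700 reallocated over remaining assessed value 540,745.
Redistributed shares: Unit G1 14,590.63 → $14,600; Unit 3A 19,109.37 → $19,100.

Unit G1: $14,600; Unit 4B: $14,800; Unit 3A: $19,100; Unit 3B: $11,900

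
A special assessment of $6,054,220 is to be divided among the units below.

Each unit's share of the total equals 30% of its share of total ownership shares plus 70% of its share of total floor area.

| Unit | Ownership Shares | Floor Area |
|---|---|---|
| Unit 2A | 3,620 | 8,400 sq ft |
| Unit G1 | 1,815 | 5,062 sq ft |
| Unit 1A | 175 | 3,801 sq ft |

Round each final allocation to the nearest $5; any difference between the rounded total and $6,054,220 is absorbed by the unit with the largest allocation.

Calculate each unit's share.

Unit 2A: $3,234,135 · Unit G1: $1,830,305 · Unit 1A: $989,780

Totals — ownership shares 5,610, floor area 17,263.
Combined weights (30% ownership shares + 70% floor area): Unit 2A 0.5342; Unit G1 0.3023; Unit 1A 0.1635.
Proportional shares: Unit 2A 3,234,138.65; Unit G1 1,830,303.48; Unit 1A 989,777.87.
After rounding ($5): Unit 2A $3,234,140; Unit G1 $1,830,305; Unit 1A $989,780. Sum = $6,054,225.
Difference $6,054,220 − $6,054,225 = −$5 applied to largest allocation (Unit 2A): Unit 2A becomes $3,234,135.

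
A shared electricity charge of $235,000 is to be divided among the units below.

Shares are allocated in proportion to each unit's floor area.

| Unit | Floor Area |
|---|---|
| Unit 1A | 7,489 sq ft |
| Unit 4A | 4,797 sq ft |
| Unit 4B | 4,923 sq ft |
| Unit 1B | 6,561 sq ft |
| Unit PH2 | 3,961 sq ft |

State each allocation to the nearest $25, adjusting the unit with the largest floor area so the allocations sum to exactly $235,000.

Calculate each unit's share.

Floor area total: 7,489 + 4,797 + 4,923 + 6,561 + 3,961 = 27,731.
Pro-rata amounts: Unit 1A 63,463.81; Unit 4A 40,651.08; Unit 4B 41,718.83; Unit 1B 55,599.69; Unit PH2 33,566.59.
Rounded to nearest $25: Unit 1A $63,475; Unit 4A $40,650; Unit 4B $41,725; Unit 1B $55,600; Unit PH2 $33,575. Sum = $235,025.
Difference $235,000 − $235,025 = −$25 applied to largest floor area (Unit 1A): Unit 1A becomes $63,450.

Unit 1A: $63,450; Unit 4A: $40,650; Unit 4B: $41,725; Unit 1B: $55,600; Unit PH2: $33,575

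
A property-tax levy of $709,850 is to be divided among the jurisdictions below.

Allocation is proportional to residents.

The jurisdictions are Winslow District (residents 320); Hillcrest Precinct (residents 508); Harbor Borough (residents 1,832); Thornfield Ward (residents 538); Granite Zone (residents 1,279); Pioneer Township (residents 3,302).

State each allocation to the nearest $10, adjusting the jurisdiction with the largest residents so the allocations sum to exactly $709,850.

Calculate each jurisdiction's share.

Winslow District: $29,200 | Hillcrest Precinct: $46,360 | Harbor Borough: $167,170 | Thornfield Ward: $49,090 | Granite Zone: $116,710 | Pioneer Township: $301,320

Sum of residents: 320 + 508 + 1,832 + 538 + 1,279 + 3,302 = 7,779.
Pro-rata amounts: Winslow District 29,200.67; Hillcrest Precinct 46,356.06; Harbor Borough 167,173.83; Thornfield Ward 49,093.62; Granite Zone 116,711.42; Pioneer Township 301,314.40.
Rounded to nearest $10: Winslow District $29,200; Hillcrest Precinct $46,360; Harbor Borough $167,170; Thornfield Ward $49,090; Granite Zone $116,710; Pioneer Township $301,310. Sum = $709,840.
Difference $709,850 − $709,840 = +$10 applied to largest residents (Pioneer Township): Pioneer Township becomes $301,320.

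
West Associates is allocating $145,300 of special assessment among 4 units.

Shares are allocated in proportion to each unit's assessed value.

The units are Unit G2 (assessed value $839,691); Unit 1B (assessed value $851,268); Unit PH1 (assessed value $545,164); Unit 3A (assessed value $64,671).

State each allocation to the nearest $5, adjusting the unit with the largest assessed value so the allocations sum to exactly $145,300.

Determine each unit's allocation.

Unit G2: $53,030 | Unit 1B: $53,755 | Unit PH1: $34,430 | Unit 3A: $4,085

Assessed value total: 839,691 + 851,268 + 545,164 + 64,671 = 2,300,794.
Proportional shares: Unit G2 53,028.26; Unit 1B 53,759.37; Unit PH1 34,428.26; Unit 3A 4,084.11.
Rounded to nearest $5: Unit G2 $53,030; Unit 1B $53,760; Unit PH1 $34,430; Unit 3A $4,085. Sum = $145,305.
Difference $145,300 − $145,305 = −$5 applied to largest assessed value (Unit 1B): Unit 1B becomes $53,755.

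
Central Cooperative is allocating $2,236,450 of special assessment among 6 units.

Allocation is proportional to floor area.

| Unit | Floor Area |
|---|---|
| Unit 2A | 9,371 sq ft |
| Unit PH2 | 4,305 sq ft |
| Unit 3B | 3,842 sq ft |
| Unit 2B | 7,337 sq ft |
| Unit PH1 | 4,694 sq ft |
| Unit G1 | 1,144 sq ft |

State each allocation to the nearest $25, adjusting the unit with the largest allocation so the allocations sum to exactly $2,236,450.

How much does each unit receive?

Unit 2A: $682,850 · Unit PH2: $313,675 · Unit 3B: $279,950 · Unit 2B: $534,600 · Unit PH1: $342,025 · Unit G1: $83,350

Total floor area = 30,693.
Pro-rata amounts: Unit 2A 9,371/30,693 × $2,236,450 = 682,819.31; Unit PH2 4,305/30,693 × $2,236,450 = 313,684.46; Unit 3B 3,842/30,693 × $2,236,450 = 279,947.90; Unit 2B 7,337/30,693 × $2,236,450 = 534,611.59; Unit PH1 4,694/30,693 × $2,236,450 = 342,029.01; Unit G1 1,144/30,693 × $2,236,450 = 83,357.73.
After rounding ($25): Unit 2A $682,825; Unit PH2 $313,675; Unit 3B $279,950; Unit 2B $534,600; Unit PH1 $342,025; Unit G1 $83,350. Sum = $2,236,425.
Difference $2,236,450 − $2,236,425 = +$25 applied to largest allocation (Unit 2A): Unit 2A becomes $682,850.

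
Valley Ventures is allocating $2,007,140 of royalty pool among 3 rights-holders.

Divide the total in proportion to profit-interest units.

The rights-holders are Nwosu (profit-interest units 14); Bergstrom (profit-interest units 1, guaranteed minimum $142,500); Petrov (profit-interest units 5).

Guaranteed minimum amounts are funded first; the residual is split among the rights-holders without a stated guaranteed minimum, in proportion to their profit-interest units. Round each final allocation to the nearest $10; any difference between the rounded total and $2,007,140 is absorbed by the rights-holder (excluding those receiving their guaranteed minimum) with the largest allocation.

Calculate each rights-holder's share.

Nwosu: $1,373,950 | Bergstrom: $142,500 | Petrov: $490,690

Minimums first: Bergstrom $142,500. Balance $1,864,640.
Balance split over remaining profit-interest units 19: Nwosu 1,373,945.26 → $1,373,950; Petrov 490,694.74 → $490,690.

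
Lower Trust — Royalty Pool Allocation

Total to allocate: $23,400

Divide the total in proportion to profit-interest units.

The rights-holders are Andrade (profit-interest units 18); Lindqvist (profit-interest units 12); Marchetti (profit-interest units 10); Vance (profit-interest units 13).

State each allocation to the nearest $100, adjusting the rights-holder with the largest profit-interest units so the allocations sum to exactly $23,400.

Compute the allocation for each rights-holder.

Total profit-interest units = 53.
Raw shares: Andrade 18/53 × $23,400 = 7,947.17; Lindqvist 12/53 × $23,400 = 5,298.11; Marchetti 10/53 × $23,400 = 4,415.09; Vance 13/53 × $23,400 = 5,739.62.
After rounding ($100): Andrade $7,900; Lindqvist $5,300; Marchetti $4,400; Vance $5,700. Sum = $23,300.
Difference $23,400 − $23,300 = +$100 applied to largest profit-interest units (Andrade): Andrade becomes $8,000.

Andrade: $8,000; Lindqvist: $5,300; Marchetti: $4,400; Vance: $5,700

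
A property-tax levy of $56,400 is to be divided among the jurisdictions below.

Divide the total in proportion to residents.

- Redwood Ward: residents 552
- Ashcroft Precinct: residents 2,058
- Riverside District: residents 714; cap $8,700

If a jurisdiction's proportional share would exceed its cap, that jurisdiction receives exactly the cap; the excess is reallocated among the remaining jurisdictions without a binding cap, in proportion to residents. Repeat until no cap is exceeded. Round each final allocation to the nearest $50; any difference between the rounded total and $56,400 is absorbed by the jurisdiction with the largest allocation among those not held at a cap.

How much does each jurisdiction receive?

Redwood Ward: $10,100; Ashcroft Precinct: $37,600; Riverside District: $8,700

Sum of residents: 3,324.
Unconstrained shares: Redwood Ward 9,366.06; Ashcroft Precinct 34,919.13; Riverside District 12,114.80.
Cap binds for Riverside District ($8,700); remaining pool $47,700 reallocated over remaining residents 2,610.
Redistributed shares: Redwood Ward 10,088.28 → $10,100; Ashcroft Precinct 37,611.72 → $37,600.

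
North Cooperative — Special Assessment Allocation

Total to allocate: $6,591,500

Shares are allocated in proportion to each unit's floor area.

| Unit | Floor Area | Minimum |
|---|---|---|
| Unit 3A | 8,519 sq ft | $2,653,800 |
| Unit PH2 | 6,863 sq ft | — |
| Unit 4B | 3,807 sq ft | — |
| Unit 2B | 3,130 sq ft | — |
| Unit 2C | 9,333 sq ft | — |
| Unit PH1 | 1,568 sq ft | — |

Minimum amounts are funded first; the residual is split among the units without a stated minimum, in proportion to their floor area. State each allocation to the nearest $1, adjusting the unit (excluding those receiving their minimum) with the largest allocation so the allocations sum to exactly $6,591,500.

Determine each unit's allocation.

Unit 3A: $2,653,800 · Unit PH2: $1,094,062 · Unit 4B: $606,891 · Unit 2B: $498,968 · Unit 2C: $1,487,817 · Unit PH1: $249,962

Minimums first: Unit 3A $2,653,800. Residual $3,937,700.
Residual split over remaining floor area 24,701: Unit PH2 1,094,062.39 → $1,094,062; Unit 4B 606,891.38 → $606,891; Unit 2B 498,967.69 → $498,968; Unit 2C 1,487,816.45 → $1,487,816; Unit PH1 249,962.09 → $249,962.
Rounding difference +$1 applied to Unit 2C → $1,487,817.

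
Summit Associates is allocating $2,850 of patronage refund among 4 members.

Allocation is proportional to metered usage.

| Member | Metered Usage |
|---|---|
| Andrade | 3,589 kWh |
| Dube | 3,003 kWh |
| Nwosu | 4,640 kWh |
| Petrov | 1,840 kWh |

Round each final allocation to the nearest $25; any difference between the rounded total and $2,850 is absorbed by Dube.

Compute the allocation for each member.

Andrade: $775 · Dube: $675 · Nwosu: $1,000 · Petrov: $400

Total metered usage = 13,072.
Pro-rata amounts: Andrade 3,589/13,072 × $2,850 = 782.49; Dube 3,003/13,072 × $2,850 = 654.72; Nwosu 4,640/13,072 × $2,850 = 1,011.63; Petrov 1,840/13,072 × $2,850 = 401.16.
After rounding ($25): Andrade $775; Dube $650; Nwosu $1,000; Petrov $400. Sum = $2,825.
Difference $2,850 − $2,825 = +$25 applied to Dube: Dube becomes $675.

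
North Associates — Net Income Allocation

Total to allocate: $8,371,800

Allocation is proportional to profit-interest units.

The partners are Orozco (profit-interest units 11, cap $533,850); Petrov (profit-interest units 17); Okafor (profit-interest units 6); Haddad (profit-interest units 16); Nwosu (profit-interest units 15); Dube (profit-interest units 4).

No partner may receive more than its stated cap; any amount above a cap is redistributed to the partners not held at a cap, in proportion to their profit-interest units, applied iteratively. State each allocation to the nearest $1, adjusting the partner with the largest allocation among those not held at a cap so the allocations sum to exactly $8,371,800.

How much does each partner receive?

Orozco: $533,850 | Petrov: $2,297,331 | Okafor: $810,822 | Haddad: $2,162,193 | Nwosu: $2,027,056 | Dube: $540,548

Combined profit-interest units = 69.
Unconstrained shares: Orozco 1,334,634.78; Petrov 2,062,617.39; Okafor 727,982.61; Haddad 1,941,286.96; Nwosu 1,819,956.52; Dube 485,321.74.
Held at cap: Orozco ($533,850); residual $7,837,950 reallocated over remaining profit-interest units 58.
Remaining shares: Petrov 2,297,330.17 → $2,297,330; Okafor 810,822.41 → $810,822; Haddad 2,162,193.10 → $2,162,193; Nwosu 2,027,056.03 → $2,027,056; Dube 540,548.28 → $540,548.
Rounding difference +$1 applied to Petrov → $2,297,331.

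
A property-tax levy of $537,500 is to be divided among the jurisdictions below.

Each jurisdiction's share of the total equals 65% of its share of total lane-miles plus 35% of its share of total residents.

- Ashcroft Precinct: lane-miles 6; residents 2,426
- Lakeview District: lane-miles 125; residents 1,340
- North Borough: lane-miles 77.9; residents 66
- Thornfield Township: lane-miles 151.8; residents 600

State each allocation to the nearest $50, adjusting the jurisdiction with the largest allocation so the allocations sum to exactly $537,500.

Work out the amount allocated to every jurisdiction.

Lane-miles total 360.7; residents total 4,432.
Composite weights (65% lane-miles + 35% residents): Ashcroft Precinct 0.2024; Lakeview District 0.3311; North Borough 0.1456; Thornfield Township 0.3209.
Pro-rata amounts: Ashcroft Precinct 108,787.98; Lakeview District 177,954.29; North Borough 78,255.65; Thornfield Township 172,502.08.
At nearest $50: Ashcroft Precinct $108,800; Lakeview District $177,950; North Borough $78,250; Thornfield Township $172,500. Sum = $537,500.
Rounded total matches; no reconciliation needed.

Ashcroft Precinct: $108,800 · Lakeview District: $177,950 · North Borough: $78,250 · Thornfield Township: $172,500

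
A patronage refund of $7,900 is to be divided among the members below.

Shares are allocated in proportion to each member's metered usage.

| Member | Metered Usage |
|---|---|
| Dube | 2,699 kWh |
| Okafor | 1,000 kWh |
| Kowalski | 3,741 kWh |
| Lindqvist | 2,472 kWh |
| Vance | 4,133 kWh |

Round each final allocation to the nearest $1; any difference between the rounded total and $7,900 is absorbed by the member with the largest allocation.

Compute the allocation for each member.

Dube: $1,518 · Okafor: $562 · Kowalski: $2,104 · Lindqvist: $1,390 · Vance: $2,326

Metered usage total: 14,045.
Raw shares: Dube 2,699/14,045 × $7,900 = 1,518.13; Okafor 1,000/14,045 × $7,900 = 562.48; Kowalski 3,741/14,045 × $7,900 = 2,104.23; Lindqvist 2,472/14,045 × $7,900 = 1,390.44; Vance 4,133/14,045 × $7,900 = 2,324.72.
Rounded to nearest $1: Dube $1,518; Okafor $562; Kowalski $2,104; Lindqvist $1,390; Vance $2,325. Sum = $7,899.
Difference $7,900 − $7,899 = +$1 applied to largest allocation (Vance): Vance becomes $2,326.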